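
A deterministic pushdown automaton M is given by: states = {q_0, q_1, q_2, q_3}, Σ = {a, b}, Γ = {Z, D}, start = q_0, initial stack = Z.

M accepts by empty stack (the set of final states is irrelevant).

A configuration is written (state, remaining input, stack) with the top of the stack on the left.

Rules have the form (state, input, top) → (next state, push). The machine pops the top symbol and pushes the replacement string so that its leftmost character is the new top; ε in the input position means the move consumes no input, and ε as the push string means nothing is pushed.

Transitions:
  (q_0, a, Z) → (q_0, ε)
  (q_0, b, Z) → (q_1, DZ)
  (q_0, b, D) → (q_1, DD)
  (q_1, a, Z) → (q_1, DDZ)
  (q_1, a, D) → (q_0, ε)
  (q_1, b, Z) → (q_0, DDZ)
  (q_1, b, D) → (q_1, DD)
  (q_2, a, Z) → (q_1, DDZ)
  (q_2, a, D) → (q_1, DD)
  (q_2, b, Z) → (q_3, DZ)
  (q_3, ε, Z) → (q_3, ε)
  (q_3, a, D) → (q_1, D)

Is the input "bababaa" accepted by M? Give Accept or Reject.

Accept

(q_0, bababaa, Z)
  read b, top Z: go to q_1, push DZ → (q_1, ababaa, DZ)
  read a, top D: go to q_0, push ε → (q_0, babaa, Z)
  read b, top Z: go to q_1, push DZ → (q_1, abaa, DZ)
  read a, top D: go to q_0, push ε → (q_0, baa, Z)
  read b, top Z: go to q_1, push DZ → (q_1, aa, DZ)
  read a, top D: go to q_0, push ε → (q_0, a, Z)
  read a, top Z: go to q_0, push ε → (q_0, ε, ε)
All input consumed and the stack is empty.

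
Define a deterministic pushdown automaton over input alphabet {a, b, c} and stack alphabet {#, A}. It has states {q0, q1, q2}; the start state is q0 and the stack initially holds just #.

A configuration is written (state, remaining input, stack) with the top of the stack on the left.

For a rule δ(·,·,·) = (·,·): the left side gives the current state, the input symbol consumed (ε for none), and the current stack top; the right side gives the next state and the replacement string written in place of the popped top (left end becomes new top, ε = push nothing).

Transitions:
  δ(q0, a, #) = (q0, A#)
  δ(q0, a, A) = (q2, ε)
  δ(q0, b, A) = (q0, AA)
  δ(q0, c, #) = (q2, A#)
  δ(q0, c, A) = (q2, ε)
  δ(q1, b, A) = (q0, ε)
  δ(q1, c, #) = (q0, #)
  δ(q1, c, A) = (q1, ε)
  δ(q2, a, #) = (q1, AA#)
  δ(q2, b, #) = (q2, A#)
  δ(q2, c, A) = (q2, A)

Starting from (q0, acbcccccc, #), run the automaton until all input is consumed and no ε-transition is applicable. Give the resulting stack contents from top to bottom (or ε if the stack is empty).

A#

(q0, acbcccccc, #) ⊢ (q0, cbcccccc, A#) ⊢ (q2, bcccccc, #) ⊢ (q2, cccccc, A#) ⊢ (q2, ccccc, A#) ⊢ (q2, cccc, A#) ⊢ (q2, ccc, A#) ⊢ (q2, cc, A#) ⊢ (q2, c, A#) ⊢ (q2, ε, A#)
All input consumed in state q2 with stack A#.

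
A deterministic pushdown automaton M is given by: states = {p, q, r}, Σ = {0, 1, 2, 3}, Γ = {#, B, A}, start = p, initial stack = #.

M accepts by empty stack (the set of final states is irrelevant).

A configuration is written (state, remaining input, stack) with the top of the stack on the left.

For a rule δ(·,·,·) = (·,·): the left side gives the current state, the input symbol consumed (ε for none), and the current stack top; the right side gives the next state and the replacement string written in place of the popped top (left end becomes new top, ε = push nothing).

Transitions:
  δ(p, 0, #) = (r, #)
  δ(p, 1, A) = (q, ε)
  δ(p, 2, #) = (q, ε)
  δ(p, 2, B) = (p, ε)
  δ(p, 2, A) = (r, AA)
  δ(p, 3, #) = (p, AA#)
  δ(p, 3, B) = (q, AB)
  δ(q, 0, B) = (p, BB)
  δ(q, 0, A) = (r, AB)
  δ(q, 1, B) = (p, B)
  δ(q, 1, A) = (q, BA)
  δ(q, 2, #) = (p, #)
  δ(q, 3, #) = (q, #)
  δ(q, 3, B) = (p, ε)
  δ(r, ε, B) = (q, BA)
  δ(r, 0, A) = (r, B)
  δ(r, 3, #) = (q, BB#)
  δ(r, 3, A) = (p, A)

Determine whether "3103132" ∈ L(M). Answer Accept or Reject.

Accept

(p, 3103132, #)
  read 3, top #: go to p, push AA# → (p, 103132, AA#)
  read 1, top A: go to q, push ε → (q, 03132, A#)
  read 0, top A: go to r, push AB → (r, 3132, AB#)
  read 3, top A: go to p, push A → (p, 132, AB#)
  read 1, top A: go to q, push ε → (q, 32, B#)
  read 3, top B: go to p, push ε → (p, 2, #)
  read 2, top #: go to q, push ε → (q, ε, ε)
All input consumed and the stack is empty.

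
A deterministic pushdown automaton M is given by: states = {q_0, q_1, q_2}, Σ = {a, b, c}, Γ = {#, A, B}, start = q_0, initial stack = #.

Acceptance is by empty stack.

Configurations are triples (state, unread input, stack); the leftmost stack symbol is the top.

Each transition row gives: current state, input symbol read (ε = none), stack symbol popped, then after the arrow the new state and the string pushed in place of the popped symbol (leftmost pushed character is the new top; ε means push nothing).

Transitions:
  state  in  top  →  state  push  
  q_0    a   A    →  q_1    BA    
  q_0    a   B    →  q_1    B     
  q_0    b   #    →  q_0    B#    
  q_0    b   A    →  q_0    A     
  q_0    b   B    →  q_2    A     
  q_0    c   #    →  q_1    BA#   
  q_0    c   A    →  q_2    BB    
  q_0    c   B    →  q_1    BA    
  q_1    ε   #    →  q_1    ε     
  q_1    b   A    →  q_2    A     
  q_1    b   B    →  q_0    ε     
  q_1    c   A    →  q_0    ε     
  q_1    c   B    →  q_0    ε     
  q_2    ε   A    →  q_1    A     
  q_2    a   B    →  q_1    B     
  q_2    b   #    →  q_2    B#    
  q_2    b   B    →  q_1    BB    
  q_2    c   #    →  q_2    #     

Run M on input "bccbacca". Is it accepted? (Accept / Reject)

Reject

(q_0, bccbacca, #)
  read b, top #: go to q_0, push B# → (q_0, ccbacca, B#)
  read c, top B: go to q_1, push BA → (q_1, cbacca, BA#)
  read c, top B: go to q_0, push ε → (q_0, bacca, A#)
  read b, top A: go to q_0, push A → (q_0, acca, A#)
  read a, top A: go to q_1, push BA → (q_1, cca, BA#)
  read c, top B: go to q_0, push ε → (q_0, ca, A#)
  read c, top A: go to q_2, push BB → (q_2, a, BB#)
  read a, top B: go to q_1, push B → (q_1, ε, BB#)
All input consumed; stack is BB#, not empty, and no further ε-move applies.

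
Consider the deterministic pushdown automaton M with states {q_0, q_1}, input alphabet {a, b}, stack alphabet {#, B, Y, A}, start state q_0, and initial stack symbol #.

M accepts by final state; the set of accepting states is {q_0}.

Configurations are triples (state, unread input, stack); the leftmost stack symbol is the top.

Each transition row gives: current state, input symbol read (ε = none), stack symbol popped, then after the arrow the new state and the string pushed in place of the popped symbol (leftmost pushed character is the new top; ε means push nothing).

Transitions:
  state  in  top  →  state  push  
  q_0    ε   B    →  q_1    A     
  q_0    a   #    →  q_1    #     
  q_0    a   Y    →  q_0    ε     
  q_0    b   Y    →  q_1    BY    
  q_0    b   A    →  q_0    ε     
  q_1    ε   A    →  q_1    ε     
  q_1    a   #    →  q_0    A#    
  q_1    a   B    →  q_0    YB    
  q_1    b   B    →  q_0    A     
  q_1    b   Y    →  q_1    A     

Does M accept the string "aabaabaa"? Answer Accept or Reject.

Accept

(q_0, aabaabaa, #)
  read a, top #: go to q_1, push # → (q_1, abaabaa, #)
  read a, top #: go to q_0, push A# → (q_0, baabaa, A#)
  read b, top A: go to q_0, push ε → (q_0, aabaa, #)
  read a, top #: go to q_1, push # → (q_1, abaa, #)
  read a, top #: go to q_0, push A# → (q_0, baa, A#)
  read b, top A: go to q_0, push ε → (q_0, aa, #)
  read a, top #: go to q_1, push # → (q_1, a, #)
  read a, top #: go to q_0, push A# → (q_0, ε, A#)
All input consumed; state q_0 ∈ F.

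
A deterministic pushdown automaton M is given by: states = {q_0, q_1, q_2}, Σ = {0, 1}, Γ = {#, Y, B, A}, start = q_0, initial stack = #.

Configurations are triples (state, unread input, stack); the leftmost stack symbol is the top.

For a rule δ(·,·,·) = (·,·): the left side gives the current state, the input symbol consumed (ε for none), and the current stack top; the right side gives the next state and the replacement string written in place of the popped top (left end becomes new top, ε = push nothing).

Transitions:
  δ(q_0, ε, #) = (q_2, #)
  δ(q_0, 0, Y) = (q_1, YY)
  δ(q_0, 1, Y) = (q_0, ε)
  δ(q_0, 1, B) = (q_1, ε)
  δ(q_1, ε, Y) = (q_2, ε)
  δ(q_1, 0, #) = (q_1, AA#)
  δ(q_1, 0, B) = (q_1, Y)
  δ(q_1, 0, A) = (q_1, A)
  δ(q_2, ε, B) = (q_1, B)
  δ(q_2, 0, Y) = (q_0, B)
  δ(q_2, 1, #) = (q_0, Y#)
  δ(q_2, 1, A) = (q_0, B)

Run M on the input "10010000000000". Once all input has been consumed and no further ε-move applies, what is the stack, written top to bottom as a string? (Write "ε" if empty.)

(q_0, 10010000000000, #)
  ε-move, top #: go to q_2, push # → (q_2, 10010000000000, #)
  read 1, top #: go to q_0, push Y# → (q_0, 0010000000000, Y#)
  read 0, top Y: go to q_1, push YY → (q_1, 010000000000, YY#)
  ε-move, top Y: go to q_2, push ε → (q_2, 010000000000, Y#)
  read 0, top Y: go to q_0, push B → (q_0, 10000000000, B#)
  read 1, top B: go to q_1, push ε → (q_1, 0000000000, #)
  read 0, top #: go to q_1, push AA# → (q_1, 000000000, AA#)
  read 0, top A: go to q_1, push A → (q_1, 00000000, AA#)
  read 0, top A: go to q_1, push A → (q_1, 0000000, AA#)
  read 0, top A: go to q_1, push A → (q_1, 000000, AA#)
  read 0, top A: go to q_1, push A → (q_1, 00000, AA#)
  read 0, top A: go to q_1, push A → (q_1, 0000, AA#)
  read 0, top A: go to q_1, push A → (q_1, 000, AA#)
  read 0, top A: go to q_1, push A → (q_1, 00, AA#)
  read 0, top A: go to q_1, push A → (q_1, 0, AA#)
  read 0, top A: go to q_1, push A → (q_1, ε, AA#)
All input consumed in state q_1 with stack AA#.

AA#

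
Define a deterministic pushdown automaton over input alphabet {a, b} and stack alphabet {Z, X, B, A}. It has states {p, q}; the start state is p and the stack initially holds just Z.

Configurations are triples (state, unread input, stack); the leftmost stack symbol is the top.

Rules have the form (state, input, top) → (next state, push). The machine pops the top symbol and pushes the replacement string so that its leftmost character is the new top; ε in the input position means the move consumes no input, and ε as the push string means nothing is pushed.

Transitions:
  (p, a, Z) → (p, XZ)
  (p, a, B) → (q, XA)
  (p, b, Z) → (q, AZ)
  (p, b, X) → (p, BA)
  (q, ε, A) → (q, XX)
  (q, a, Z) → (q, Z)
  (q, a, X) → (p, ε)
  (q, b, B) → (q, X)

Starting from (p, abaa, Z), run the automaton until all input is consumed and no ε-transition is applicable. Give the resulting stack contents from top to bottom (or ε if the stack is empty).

AAZ

(p, abaa, Z)
  read a, top Z: go to p, push XZ → (p, baa, XZ)
  read b, top X: go to p, push BA → (p, aa, BAZ)
  read a, top B: go to q, push XA → (q, a, XAAZ)
  read a, top X: go to p, push ε → (p, ε, AAZ)
All input consumed in state p with stack AAZ.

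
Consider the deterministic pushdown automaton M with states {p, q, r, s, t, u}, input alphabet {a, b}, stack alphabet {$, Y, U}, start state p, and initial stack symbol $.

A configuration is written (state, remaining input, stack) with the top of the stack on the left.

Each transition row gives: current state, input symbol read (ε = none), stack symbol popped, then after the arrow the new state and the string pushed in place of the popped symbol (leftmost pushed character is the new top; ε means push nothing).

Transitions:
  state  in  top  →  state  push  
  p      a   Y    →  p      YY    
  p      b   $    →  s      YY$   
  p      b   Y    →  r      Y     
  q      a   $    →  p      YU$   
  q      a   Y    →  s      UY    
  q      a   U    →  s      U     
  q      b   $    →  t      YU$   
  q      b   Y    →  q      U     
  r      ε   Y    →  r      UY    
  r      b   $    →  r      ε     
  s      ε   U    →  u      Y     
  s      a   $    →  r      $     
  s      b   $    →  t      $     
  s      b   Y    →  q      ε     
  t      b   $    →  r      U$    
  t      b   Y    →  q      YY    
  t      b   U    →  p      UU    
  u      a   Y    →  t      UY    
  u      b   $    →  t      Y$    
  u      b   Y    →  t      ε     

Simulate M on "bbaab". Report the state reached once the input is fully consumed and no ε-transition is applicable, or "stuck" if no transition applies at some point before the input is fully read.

p

(p, bbaab, $)
  read b, top $: go to s, push YY$ → (s, baab, YY$)
  read b, top Y: go to q, push ε → (q, aab, Y$)
  read a, top Y: go to s, push UY → (s, ab, UY$)
  ε-move, top U: go to u, push Y → (u, ab, YY$)
  read a, top Y: go to t, push UY → (t, b, UYY$)
  read b, top U: go to p, push UU → (p, ε, UUYY$)
All input consumed; M is in state p.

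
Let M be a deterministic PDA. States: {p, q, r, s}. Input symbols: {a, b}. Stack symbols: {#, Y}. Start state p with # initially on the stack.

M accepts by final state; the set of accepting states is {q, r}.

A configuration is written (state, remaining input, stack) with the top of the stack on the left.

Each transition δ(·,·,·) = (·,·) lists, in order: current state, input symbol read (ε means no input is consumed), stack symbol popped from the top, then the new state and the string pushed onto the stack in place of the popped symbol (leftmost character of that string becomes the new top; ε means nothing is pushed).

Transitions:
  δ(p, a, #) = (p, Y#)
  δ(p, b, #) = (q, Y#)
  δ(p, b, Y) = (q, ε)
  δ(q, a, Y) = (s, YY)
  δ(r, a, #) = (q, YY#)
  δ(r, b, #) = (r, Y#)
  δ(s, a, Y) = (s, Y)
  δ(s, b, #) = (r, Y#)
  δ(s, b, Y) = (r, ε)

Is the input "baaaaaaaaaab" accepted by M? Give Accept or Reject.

(p, baaaaaaaaaab, #) ⊢ (q, aaaaaaaaaab, Y#) ⊢ (s, aaaaaaaaab, YY#) ⊢ (s, aaaaaaaab, YY#) ⊢ (s, aaaaaaab, YY#) ⊢ (s, aaaaaab, YY#) ⊢ (s, aaaaab, YY#) ⊢ (s, aaaab, YY#) ⊢ (s, aaab, YY#) ⊢ (s, aab, YY#) ⊢ (s, ab, YY#) ⊢ (s, b, YY#) ⊢ (r, ε, Y#)
All input consumed; state r ∈ F.

Accept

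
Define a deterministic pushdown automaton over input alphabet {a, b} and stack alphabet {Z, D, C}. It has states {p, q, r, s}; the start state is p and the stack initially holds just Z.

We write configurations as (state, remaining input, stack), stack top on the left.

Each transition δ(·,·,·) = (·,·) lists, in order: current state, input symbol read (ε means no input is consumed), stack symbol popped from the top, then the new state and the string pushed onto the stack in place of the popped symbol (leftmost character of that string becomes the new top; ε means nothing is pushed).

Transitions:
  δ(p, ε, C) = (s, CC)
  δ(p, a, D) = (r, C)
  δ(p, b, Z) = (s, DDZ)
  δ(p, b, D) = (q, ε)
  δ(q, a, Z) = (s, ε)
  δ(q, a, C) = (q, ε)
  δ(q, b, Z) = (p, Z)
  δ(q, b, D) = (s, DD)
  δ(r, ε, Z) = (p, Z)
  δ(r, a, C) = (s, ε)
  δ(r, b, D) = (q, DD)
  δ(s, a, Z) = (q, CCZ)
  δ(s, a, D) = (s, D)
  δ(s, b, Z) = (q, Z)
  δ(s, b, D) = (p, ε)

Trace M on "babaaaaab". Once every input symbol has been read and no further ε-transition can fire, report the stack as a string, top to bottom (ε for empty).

Z

(p, babaaaaab, Z) ⊢ (s, abaaaaab, DDZ) ⊢ (s, baaaaab, DDZ) ⊢ (p, aaaaab, DZ) ⊢ (r, aaaab, CZ) ⊢ (s, aaab, Z) ⊢ (q, aab, CCZ) ⊢ (q, ab, CZ) ⊢ (q, b, Z) ⊢ (p, ε, Z)
All input consumed in state p with stack Z.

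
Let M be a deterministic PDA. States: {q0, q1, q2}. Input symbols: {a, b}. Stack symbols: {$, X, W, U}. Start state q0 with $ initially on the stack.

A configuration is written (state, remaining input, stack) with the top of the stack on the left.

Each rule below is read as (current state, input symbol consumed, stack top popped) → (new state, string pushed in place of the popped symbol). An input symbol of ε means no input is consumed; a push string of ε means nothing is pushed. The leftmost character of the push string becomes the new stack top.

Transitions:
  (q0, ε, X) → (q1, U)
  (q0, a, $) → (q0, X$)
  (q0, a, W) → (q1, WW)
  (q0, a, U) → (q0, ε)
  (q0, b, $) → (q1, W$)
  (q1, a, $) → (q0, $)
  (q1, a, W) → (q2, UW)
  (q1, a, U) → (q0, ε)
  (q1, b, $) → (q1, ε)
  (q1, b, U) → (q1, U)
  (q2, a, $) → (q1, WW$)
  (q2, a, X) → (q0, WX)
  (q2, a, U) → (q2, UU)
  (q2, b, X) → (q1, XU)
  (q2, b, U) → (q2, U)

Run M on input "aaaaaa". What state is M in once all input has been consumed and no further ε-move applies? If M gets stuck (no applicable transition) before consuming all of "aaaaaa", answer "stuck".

q0

(q0, aaaaaa, $)
  read a, top $: go to q0, push X$ → (q0, aaaaa, X$)
  ε-move, top X: go to q1, push U → (q1, aaaaa, U$)
  read a, top U: go to q0, push ε → (q0, aaaa, $)
  read a, top $: go to q0, push X$ → (q0, aaa, X$)
  ε-move, top X: go to q1, push U → (q1, aaa, U$)
  read a, top U: go to q0, push ε → (q0, aa, $)
  read a, top $: go to q0, push X$ → (q0, a, X$)
  ε-move, top X: go to q1, push U → (q1, a, U$)
  read a, top U: go to q0, push ε → (q0, ε, $)
All input consumed; M is in state q0.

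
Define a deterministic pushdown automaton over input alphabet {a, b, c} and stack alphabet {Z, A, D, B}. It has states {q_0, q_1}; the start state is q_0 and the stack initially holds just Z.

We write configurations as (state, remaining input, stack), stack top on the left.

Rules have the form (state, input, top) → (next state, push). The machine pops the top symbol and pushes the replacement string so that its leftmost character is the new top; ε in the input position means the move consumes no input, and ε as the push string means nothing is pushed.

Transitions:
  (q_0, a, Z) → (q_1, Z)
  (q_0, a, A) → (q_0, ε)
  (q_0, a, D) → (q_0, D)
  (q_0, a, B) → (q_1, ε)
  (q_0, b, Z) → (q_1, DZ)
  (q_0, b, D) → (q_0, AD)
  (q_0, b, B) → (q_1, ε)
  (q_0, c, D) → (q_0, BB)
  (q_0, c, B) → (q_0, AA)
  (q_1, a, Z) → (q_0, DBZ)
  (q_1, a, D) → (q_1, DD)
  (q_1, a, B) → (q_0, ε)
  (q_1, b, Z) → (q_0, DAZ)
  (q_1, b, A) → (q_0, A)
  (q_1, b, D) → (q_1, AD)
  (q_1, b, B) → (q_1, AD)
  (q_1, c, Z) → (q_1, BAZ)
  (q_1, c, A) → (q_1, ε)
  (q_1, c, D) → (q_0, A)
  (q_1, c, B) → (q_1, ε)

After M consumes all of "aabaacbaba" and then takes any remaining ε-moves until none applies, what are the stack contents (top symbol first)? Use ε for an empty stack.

DBZ

(q_0, aabaacbaba, Z) ⊢ (q_1, abaacbaba, Z) ⊢ (q_0, baacbaba, DBZ) ⊢ (q_0, aacbaba, ADBZ) ⊢ (q_0, acbaba, DBZ) ⊢ (q_0, cbaba, DBZ) ⊢ (q_0, baba, BBBZ) ⊢ (q_1, aba, BBZ) ⊢ (q_0, ba, BZ) ⊢ (q_1, a, Z) ⊢ (q_0, ε, DBZ)
All input consumed in state q_0 with stack DBZ.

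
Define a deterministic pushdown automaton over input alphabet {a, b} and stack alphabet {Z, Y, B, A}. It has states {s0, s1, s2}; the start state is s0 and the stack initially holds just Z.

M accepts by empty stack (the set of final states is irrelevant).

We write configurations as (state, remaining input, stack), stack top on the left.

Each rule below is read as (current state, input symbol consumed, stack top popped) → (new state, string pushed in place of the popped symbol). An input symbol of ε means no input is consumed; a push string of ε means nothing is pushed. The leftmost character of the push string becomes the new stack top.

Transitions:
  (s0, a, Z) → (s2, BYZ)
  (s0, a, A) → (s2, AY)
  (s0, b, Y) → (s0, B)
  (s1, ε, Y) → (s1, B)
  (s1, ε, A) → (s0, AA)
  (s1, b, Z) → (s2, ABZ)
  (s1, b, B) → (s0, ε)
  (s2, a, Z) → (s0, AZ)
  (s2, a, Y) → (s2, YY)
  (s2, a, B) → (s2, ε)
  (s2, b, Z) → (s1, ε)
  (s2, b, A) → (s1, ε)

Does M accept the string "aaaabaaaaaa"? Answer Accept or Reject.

Reject

(s0, aaaabaaaaaa, Z) ⊢ (s2, aaabaaaaaa, BYZ) ⊢ (s2, aabaaaaaa, YZ) ⊢ (s2, abaaaaaa, YYZ) ⊢ (s2, baaaaaa, YYYZ)
No transition applies at (s2, baaaaaa, YYYZ); input not fully consumed.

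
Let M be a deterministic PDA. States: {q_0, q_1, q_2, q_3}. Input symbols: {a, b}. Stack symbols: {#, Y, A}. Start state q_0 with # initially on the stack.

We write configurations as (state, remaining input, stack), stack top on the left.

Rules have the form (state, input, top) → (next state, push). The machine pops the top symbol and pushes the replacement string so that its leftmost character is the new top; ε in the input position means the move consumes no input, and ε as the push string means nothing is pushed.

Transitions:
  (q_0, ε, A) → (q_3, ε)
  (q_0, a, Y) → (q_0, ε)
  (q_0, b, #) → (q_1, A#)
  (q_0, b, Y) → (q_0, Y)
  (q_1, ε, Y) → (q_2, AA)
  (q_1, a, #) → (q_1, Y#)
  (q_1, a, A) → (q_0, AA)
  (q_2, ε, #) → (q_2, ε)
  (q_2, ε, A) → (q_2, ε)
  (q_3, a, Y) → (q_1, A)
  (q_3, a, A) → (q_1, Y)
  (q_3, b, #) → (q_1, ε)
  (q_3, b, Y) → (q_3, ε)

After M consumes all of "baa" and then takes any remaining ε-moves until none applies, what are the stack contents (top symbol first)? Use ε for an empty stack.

ε

(q_0, baa, #)
  read b, top #: go to q_1, push A# → (q_1, aa, A#)
  read a, top A: go to q_0, push AA → (q_0, a, AA#)
  ε-move, top A: go to q_3, push ε → (q_3, a, A#)
  read a, top A: go to q_1, push Y → (q_1, ε, Y#)
  ε-move, top Y: go to q_2, push AA → (q_2, ε, AA#)
  ε-move, top A: go to q_2, push ε → (q_2, ε, A#)
  ε-move, top A: go to q_2, push ε → (q_2, ε, #)
  ε-move, top #: go to q_2, push ε → (q_2, ε, ε)
All input consumed in state q_2 with stack ε.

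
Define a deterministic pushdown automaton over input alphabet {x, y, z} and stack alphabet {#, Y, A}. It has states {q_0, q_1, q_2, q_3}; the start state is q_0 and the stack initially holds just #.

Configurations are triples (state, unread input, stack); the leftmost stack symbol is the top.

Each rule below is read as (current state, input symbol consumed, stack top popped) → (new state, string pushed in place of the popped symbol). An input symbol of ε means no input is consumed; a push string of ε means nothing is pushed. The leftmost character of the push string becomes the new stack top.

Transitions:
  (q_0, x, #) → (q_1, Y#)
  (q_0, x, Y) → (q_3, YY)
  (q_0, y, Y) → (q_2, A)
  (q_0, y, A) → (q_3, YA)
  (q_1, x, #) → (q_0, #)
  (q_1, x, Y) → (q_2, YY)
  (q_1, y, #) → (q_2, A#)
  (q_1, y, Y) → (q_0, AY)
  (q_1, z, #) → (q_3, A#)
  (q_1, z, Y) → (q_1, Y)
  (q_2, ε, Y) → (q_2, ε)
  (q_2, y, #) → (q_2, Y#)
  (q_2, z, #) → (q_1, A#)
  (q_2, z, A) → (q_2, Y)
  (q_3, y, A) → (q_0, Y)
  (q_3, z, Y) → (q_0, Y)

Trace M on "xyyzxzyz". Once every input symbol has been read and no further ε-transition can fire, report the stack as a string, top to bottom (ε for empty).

AY#

(q_0, xyyzxzyz, #)
  read x, top #: go to q_1, push Y# → (q_1, yyzxzyz, Y#)
  read y, top Y: go to q_0, push AY → (q_0, yzxzyz, AY#)
  read y, top A: go to q_3, push YA → (q_3, zxzyz, YAY#)
  read z, top Y: go to q_0, push Y → (q_0, xzyz, YAY#)
  read x, top Y: go to q_3, push YY → (q_3, zyz, YYAY#)
  read z, top Y: go to q_0, push Y → (q_0, yz, YYAY#)
  read y, top Y: go to q_2, push A → (q_2, z, AYAY#)
  read z, top A: go to q_2, push Y → (q_2, ε, YYAY#)
  ε-move, top Y: go to q_2, push ε → (q_2, ε, YAY#)
  ε-move, top Y: go to q_2, push ε → (q_2, ε, AY#)
All input consumed in state q_2 with stack AY#.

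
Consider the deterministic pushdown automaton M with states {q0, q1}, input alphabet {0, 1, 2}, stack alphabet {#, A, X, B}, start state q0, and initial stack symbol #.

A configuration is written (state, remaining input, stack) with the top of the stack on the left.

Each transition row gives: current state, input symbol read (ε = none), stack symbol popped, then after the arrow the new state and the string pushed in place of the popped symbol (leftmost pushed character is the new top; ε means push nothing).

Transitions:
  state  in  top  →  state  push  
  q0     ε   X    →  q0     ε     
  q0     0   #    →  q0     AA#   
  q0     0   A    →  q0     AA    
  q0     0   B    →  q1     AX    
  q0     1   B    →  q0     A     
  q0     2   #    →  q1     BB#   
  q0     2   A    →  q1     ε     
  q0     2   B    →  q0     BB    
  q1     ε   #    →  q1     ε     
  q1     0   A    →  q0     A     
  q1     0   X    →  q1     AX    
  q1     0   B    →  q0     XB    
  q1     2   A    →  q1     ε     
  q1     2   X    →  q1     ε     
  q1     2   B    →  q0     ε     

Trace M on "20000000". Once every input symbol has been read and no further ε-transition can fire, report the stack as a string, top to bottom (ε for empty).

AAAAAXB#

(q0, 20000000, #)
  read 2, top #: go to q1, push BB# → (q1, 0000000, BB#)
  read 0, top B: go to q0, push XB → (q0, 000000, XBB#)
  ε-move, top X: go to q0, push ε → (q0, 000000, BB#)
  read 0, top B: go to q1, push AX → (q1, 00000, AXB#)
  read 0, top A: go to q0, push A → (q0, 0000, AXB#)
  read 0, top A: go to q0, push AA → (q0, 000, AAXB#)
  read 0, top A: go to q0, push AA → (q0, 00, AAAXB#)
  read 0, top A: go to q0, push AA → (q0, 0, AAAAXB#)
  read 0, top A: go to q0, push AA → (q0, ε, AAAAAXB#)
All input consumed in state q0 with stack AAAAAXB#.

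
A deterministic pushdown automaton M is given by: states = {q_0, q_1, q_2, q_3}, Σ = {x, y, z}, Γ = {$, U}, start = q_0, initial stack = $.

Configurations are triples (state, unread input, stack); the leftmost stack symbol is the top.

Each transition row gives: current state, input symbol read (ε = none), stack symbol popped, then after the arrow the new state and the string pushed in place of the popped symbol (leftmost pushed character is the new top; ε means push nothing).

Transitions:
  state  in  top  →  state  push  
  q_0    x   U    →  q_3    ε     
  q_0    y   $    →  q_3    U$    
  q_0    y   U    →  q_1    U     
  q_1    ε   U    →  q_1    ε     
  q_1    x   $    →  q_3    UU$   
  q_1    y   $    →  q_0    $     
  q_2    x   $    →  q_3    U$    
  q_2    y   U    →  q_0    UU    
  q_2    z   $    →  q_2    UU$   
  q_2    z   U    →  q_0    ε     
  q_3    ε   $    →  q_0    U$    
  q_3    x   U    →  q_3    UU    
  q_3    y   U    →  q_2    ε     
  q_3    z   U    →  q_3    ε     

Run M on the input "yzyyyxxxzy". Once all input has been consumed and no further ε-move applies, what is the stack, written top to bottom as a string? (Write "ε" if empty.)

(q_0, yzyyyxxxzy, $)
  read y, top $: go to q_3, push U$ → (q_3, zyyyxxxzy, U$)
  read z, top U: go to q_3, push ε → (q_3, yyyxxxzy, $)
  ε-move, top $: go to q_0, push U$ → (q_0, yyyxxxzy, U$)
  read y, top U: go to q_1, push U → (q_1, yyxxxzy, U$)
  ε-move, top U: go to q_1, push ε → (q_1, yyxxxzy, $)
  read y, top $: go to q_0, push $ → (q_0, yxxxzy, $)
  read y, top $: go to q_3, push U$ → (q_3, xxxzy, U$)
  read x, top U: go to q_3, push UU → (q_3, xxzy, UU$)
  read x, top U: go to q_3, push UU → (q_3, xzy, UUU$)
  read x, top U: go to q_3, push UU → (q_3, zy, UUUU$)
  read z, top U: go to q_3, push ε → (q_3, y, UUU$)
  read y, top U: go to q_2, push ε → (q_2, ε, UU$)
All input consumed in state q_2 with stack UU$.

UU$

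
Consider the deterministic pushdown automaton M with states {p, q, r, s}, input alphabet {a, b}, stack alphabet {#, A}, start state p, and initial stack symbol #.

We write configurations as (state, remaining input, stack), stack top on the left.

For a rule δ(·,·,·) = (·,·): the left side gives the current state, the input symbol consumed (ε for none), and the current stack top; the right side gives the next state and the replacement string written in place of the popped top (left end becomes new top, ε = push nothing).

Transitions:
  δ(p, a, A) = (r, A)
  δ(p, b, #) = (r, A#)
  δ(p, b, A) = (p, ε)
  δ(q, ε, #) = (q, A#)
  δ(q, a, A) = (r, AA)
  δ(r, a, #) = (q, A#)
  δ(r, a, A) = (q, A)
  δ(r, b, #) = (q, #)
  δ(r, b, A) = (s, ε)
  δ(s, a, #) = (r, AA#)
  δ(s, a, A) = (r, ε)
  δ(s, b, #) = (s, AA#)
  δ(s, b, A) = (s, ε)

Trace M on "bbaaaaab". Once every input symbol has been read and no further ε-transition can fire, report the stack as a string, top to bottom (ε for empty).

(p, bbaaaaab, #) ⊢ (r, baaaaab, A#) ⊢ (s, aaaaab, #) ⊢ (r, aaaab, AA#) ⊢ (q, aaab, AA#) ⊢ (r, aab, AAA#) ⊢ (q, ab, AAA#) ⊢ (r, b, AAAA#) ⊢ (s, ε, AAA#)
All input consumed in state s with stack AAA#.

AAA#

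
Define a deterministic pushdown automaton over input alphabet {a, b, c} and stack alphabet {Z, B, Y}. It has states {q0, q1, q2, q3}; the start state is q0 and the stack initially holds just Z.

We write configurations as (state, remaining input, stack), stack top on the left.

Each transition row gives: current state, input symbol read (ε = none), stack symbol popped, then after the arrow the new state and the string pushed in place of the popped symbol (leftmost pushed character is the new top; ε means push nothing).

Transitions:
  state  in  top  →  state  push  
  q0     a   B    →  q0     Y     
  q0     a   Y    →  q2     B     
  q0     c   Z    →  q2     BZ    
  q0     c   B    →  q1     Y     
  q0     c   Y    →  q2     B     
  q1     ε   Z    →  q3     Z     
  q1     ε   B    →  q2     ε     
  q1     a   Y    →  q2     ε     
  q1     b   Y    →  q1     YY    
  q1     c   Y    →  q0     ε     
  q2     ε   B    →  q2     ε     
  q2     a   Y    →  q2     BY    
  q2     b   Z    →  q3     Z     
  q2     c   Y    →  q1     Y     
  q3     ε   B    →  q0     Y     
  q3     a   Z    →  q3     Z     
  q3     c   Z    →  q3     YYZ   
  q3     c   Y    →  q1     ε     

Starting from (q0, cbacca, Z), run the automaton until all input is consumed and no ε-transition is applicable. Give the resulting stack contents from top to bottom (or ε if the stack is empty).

(q0, cbacca, Z)
  read c, top Z: go to q2, push BZ → (q2, bacca, BZ)
  ε-move, top B: go to q2, push ε → (q2, bacca, Z)
  read b, top Z: go to q3, push Z → (q3, acca, Z)
  read a, top Z: go to q3, push Z → (q3, cca, Z)
  read c, top Z: go to q3, push YYZ → (q3, ca, YYZ)
  read c, top Y: go to q1, push ε → (q1, a, YZ)
  read a, top Y: go to q2, push ε → (q2, ε, Z)
All input consumed in state q2 with stack Z.

Z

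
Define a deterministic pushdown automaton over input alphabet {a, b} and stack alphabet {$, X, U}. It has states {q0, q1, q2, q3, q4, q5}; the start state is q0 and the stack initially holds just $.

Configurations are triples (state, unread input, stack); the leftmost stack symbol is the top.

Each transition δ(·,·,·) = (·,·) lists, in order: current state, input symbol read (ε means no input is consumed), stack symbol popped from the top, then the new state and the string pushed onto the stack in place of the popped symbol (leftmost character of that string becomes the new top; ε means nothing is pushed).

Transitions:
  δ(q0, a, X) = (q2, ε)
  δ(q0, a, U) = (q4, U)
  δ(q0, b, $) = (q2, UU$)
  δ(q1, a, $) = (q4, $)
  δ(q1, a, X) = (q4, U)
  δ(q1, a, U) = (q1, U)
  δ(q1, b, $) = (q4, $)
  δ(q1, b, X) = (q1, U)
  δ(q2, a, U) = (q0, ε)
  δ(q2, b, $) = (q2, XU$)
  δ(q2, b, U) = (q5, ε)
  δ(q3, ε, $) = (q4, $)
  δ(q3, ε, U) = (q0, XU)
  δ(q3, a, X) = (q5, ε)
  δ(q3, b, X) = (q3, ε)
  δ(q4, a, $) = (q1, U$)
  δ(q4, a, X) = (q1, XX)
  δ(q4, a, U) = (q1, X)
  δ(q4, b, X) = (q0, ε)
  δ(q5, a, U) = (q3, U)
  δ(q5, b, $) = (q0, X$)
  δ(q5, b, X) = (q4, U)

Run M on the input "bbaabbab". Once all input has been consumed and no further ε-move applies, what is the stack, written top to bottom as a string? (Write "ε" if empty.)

(q0, bbaabbab, $)
  read b, top $: go to q2, push UU$ → (q2, baabbab, UU$)
  read b, top U: go to q5, push ε → (q5, aabbab, U$)
  read a, top U: go to q3, push U → (q3, abbab, U$)
  ε-move, top U: go to q0, push XU → (q0, abbab, XU$)
  read a, top X: go to q2, push ε → (q2, bbab, U$)
  read b, top U: go to q5, push ε → (q5, bab, $)
  read b, top $: go to q0, push X$ → (q0, ab, X$)
  read a, top X: go to q2, push ε → (q2, b, $)
  read b, top $: go to q2, push XU$ → (q2, ε, XU$)
All input consumed in state q2 with stack XU$.

XU$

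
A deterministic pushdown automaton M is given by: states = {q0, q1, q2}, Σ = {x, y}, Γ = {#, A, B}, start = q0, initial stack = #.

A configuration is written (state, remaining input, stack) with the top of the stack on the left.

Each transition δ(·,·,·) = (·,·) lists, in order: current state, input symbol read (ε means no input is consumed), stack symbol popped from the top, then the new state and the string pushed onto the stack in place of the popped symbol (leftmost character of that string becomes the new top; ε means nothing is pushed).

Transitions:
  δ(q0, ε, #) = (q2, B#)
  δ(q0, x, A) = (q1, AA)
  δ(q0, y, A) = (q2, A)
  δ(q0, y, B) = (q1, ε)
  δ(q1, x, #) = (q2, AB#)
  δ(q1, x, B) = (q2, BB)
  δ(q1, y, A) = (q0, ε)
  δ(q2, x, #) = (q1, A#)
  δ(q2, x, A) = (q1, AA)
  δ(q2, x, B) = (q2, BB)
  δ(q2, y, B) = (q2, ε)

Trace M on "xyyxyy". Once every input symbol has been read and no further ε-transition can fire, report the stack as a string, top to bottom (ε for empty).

(q0, xyyxyy, #)
  ε-move, top #: go to q2, push B# → (q2, xyyxyy, B#)
  read x, top B: go to q2, push BB → (q2, yyxyy, BB#)
  read y, top B: go to q2, push ε → (q2, yxyy, B#)
  read y, top B: go to q2, push ε → (q2, xyy, #)
  read x, top #: go to q1, push A# → (q1, yy, A#)
  read y, top A: go to q0, push ε → (q0, y, #)
  ε-move, top #: go to q2, push B# → (q2, y, B#)
  read y, top B: go to q2, push ε → (q2, ε, #)
All input consumed in state q2 with stack #.

#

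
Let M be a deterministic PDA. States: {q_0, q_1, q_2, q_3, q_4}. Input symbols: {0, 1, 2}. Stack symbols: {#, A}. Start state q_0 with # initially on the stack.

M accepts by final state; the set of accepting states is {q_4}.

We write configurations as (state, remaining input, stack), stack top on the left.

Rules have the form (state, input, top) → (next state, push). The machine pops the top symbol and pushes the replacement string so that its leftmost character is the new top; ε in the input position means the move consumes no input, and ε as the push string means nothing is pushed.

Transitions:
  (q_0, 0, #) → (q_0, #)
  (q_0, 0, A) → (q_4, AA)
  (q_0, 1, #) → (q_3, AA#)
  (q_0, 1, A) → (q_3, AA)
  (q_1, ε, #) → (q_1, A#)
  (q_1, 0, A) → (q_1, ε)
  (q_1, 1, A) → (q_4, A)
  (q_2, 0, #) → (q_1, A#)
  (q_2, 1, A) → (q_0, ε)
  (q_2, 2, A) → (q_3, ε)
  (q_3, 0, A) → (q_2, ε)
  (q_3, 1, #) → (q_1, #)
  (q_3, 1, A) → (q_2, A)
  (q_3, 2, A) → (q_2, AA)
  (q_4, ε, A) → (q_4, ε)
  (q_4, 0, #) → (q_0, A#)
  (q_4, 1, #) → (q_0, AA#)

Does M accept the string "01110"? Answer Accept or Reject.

Accept

(q_0, 01110, #)
  read 0, top #: go to q_0, push # → (q_0, 1110, #)
  read 1, top #: go to q_3, push AA# → (q_3, 110, AA#)
  read 1, top A: go to q_2, push A → (q_2, 10, AA#)
  read 1, top A: go to q_0, push ε → (q_0, 0, A#)
  read 0, top A: go to q_4, push AA → (q_4, ε, AA#)
All input consumed; state q_4 ∈ F.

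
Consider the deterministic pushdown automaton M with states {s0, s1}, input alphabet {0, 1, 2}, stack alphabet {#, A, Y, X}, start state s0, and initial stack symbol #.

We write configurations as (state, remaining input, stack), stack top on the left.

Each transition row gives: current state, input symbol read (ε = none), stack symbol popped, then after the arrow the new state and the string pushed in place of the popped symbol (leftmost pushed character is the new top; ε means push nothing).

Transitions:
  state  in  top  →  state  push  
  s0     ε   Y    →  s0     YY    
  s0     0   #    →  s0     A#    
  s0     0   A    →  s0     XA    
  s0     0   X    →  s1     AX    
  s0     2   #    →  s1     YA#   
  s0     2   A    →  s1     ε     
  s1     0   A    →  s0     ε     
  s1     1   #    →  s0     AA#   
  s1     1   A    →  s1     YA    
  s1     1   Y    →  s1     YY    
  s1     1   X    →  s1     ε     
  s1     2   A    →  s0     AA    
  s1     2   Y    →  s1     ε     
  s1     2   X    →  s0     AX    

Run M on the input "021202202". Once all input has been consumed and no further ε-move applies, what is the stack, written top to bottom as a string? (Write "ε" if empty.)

(s0, 021202202, #) ⊢ (s0, 21202202, A#) ⊢ (s1, 1202202, #) ⊢ (s0, 202202, AA#) ⊢ (s1, 02202, A#) ⊢ (s0, 2202, #) ⊢ (s1, 202, YA#) ⊢ (s1, 02, A#) ⊢ (s0, 2, #) ⊢ (s1, ε, YA#)
All input consumed in state s1 with stack YA#.

YA#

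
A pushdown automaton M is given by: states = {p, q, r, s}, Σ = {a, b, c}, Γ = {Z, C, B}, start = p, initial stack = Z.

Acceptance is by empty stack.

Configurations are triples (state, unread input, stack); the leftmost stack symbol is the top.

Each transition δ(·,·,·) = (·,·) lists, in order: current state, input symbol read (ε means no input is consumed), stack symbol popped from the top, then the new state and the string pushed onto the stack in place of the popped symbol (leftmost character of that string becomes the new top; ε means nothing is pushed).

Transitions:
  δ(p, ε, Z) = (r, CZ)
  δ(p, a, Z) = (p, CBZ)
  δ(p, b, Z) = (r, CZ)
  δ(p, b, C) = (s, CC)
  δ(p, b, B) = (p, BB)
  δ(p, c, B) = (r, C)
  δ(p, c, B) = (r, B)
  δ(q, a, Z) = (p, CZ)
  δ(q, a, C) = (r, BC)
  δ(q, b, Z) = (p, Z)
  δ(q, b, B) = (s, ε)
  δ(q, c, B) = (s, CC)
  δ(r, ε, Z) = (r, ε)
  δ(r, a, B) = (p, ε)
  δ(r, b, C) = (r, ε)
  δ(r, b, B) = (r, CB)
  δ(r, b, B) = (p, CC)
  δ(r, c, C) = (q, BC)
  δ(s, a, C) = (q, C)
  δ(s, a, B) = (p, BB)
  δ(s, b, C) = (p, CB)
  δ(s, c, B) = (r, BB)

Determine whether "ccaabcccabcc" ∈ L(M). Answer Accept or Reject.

No computation consumes all input and empties the stack.

Reject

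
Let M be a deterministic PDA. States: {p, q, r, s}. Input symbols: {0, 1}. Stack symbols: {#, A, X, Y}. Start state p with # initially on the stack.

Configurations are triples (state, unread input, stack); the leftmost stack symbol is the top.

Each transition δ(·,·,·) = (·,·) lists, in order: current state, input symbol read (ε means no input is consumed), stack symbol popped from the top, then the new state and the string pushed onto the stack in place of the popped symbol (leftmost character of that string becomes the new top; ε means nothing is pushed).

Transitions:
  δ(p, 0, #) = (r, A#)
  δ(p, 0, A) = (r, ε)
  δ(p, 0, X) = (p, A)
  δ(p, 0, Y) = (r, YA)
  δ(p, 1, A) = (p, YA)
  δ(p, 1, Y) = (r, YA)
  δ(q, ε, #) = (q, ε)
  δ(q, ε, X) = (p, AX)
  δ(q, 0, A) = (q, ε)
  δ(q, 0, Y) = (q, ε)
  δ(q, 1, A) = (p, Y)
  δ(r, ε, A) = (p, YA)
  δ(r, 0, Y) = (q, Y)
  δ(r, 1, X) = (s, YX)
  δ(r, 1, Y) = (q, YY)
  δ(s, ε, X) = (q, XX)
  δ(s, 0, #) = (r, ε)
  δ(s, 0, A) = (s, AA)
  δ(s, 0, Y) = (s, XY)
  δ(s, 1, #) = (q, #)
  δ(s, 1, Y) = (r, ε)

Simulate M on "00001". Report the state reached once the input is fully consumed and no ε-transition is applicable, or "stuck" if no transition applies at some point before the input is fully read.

p

(p, 00001, #)
  read 0, top #: go to r, push A# → (r, 0001, A#)
  ε-move, top A: go to p, push YA → (p, 0001, YA#)
  read 0, top Y: go to r, push YA → (r, 001, YAA#)
  read 0, top Y: go to q, push Y → (q, 01, YAA#)
  read 0, top Y: go to q, push ε → (q, 1, AA#)
  read 1, top A: go to p, push Y → (p, ε, YA#)
All input consumed; M is in state p.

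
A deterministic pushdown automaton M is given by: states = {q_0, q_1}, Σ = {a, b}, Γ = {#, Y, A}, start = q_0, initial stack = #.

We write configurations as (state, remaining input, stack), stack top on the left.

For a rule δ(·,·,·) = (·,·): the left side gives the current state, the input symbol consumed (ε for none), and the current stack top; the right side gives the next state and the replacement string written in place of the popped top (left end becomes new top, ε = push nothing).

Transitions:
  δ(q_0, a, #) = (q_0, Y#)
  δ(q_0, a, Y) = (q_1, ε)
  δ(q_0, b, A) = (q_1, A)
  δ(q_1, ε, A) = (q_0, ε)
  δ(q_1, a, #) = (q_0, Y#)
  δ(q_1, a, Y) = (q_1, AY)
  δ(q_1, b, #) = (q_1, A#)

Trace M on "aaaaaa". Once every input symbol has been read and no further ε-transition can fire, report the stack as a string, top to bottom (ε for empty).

(q_0, aaaaaa, #)
  read a, top #: go to q_0, push Y# → (q_0, aaaaa, Y#)
  read a, top Y: go to q_1, push ε → (q_1, aaaa, #)
  read a, top #: go to q_0, push Y# → (q_0, aaa, Y#)
  read a, top Y: go to q_1, push ε → (q_1, aa, #)
  read a, top #: go to q_0, push Y# → (q_0, a, Y#)
  read a, top Y: go to q_1, push ε → (q_1, ε, #)
All input consumed in state q_1 with stack #.

#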